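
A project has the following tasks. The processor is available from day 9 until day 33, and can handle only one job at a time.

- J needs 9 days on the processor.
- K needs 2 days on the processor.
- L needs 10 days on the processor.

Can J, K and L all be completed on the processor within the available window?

Yes

The processor window is 33 − 9 = 24 days.
Running back to back, the jobs need 9 + 2 + 10 = 21 days on the processor.
Since 21 ≤ 24, they fit within the window.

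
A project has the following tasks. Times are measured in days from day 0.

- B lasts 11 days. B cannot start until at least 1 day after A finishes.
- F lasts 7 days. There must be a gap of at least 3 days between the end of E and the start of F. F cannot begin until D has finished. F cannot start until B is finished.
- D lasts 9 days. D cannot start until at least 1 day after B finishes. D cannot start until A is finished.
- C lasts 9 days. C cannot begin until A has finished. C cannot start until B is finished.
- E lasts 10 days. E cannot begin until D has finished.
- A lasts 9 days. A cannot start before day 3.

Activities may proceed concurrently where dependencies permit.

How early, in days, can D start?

25

A waits on its own release at day 3, so it starts at day 3 and finishes at 3 + 9 = day 12.
After A (finishes day 12, plus 1-day gap → day 13), B can start at day 13 and finishes at day 24.
D waits on B (finishes day 24, plus 1-day gap → day 25); A (finishes day 12). The latest of these is day 25, which is the earliest D can start.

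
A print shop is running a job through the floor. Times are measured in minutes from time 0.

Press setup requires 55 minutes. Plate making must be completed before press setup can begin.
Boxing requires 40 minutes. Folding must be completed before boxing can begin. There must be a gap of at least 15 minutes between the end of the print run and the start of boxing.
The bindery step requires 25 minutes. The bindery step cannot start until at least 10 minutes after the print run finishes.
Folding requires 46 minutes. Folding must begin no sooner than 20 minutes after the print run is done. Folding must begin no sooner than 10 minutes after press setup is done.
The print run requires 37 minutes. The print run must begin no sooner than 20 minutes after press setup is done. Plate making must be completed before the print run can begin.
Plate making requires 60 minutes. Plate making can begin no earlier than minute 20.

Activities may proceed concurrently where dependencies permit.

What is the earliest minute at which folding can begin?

212

Plate making waits on its own release at minute 20, so it starts at minute 20 and finishes at 20 + 60 = minute 80.
Press setup waits on plate making (finishes minute 80), so it starts at minute 80 and finishes at 80 + 55 = minute 135.
For the print run: press setup (finishes minute 135, plus 20-minute gap → minute 155); plate making (finishes minute 80). Taking the maximum gives a start of minute 155, and it finishes at 155 + 37 = minute 192.
Folding waits on the print run (finishes minute 192, plus 20-minute gap → minute 212); press setup (finishes minute 135, plus 10-minute gap → minute 145). The latest of these is minute 212, which is the earliest folding can start.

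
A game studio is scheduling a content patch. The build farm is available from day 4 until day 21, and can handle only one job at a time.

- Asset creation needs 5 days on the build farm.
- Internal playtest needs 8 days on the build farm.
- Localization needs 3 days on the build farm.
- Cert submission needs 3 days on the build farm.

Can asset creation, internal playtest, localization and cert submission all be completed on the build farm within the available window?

No

The build farm window is 21 − 4 = 17 days.
Running back to back, the jobs need 5 + 8 + 3 + 3 = 19 days on the build farm.
Since 19 > 17, they cannot all fit.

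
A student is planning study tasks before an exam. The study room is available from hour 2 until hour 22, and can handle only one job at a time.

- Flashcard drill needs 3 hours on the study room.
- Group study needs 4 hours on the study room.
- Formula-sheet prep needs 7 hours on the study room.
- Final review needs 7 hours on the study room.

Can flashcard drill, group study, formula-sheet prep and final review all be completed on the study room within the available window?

The study room window is 22 − 2 = 20 hours.
Running back to back, the jobs need 3 + 4 + 7 + 7 = 21 hours on the study room.
Since 21 > 20, they cannot all fit.

No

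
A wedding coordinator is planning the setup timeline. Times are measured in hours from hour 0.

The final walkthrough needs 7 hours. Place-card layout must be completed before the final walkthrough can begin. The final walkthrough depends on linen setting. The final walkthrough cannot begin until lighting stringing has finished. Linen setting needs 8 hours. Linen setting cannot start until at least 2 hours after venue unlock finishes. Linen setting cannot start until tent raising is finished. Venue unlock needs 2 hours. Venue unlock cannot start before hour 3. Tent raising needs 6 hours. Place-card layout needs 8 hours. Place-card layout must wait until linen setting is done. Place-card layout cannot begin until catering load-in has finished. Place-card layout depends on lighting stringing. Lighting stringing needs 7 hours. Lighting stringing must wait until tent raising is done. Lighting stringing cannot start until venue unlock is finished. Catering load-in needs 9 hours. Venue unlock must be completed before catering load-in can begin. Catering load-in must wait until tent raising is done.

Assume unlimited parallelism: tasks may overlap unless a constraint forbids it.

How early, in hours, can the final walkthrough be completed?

Tent raising can start immediately at hour 0; it finishes at hour 6.
Venue unlock cannot begin until its own release at hour 3. It runs from hour 3 to 3 + 2 = hour 5.
Catering load-in needs all of venue unlock (finishes hour 5); tent raising (finishes hour 6). That puts its earliest start at hour 6; it finishes at 6 + 9 = hour 15.
Lighting stringing needs all of tent raising (finishes hour 6); venue unlock (finishes hour 5). That puts its earliest start at hour 6; it finishes at 6 + 7 = hour 13.
Linen setting has to wait for venue unlock (finishes hour 5, plus 2-hour gap → hour 7); tent raising (finishes hour 6). The latest of these is hour 7, so linen setting runs hour 7 to 7 + 8 = hour 15.
For place-card layout: linen setting (finishes hour 15); catering load-in (finishes hour 15); lighting stringing (finishes hour 13). Taking the maximum gives a start of hour 15, and it finishes at 15 + 8 = hour 23.
The final walkthrough needs all of place-card layout (finishes hour 23); linen setting (finishes hour 15); lighting stringing (finishes hour 13). That puts its earliest start at hour 23; it finishes at 23 + 7 = hour 30.

30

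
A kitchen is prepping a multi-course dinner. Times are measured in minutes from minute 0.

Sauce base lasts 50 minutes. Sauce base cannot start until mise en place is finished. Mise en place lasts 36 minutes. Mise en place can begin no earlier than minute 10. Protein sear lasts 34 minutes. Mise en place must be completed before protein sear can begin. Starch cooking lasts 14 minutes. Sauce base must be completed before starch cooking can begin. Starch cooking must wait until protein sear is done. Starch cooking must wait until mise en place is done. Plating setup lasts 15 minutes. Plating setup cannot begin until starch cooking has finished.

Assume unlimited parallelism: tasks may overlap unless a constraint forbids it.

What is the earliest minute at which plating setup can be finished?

After its own release at minute 10, mise en place can start at minute 10 and finishes at minute 46.
Protein sear waits on mise en place (finishes minute 46), so it starts at minute 46 and finishes at 46 + 34 = minute 80.
Sauce base cannot begin until mise en place (finishes minute 46). It runs from minute 46 to 46 + 50 = minute 96.
For starch cooking: sauce base (finishes minute 96); protein sear (finishes minute 80); mise en place (finishes minute 46). Taking the maximum gives a start of minute 96, and it finishes at 96 + 14 = minute 110.
Plating setup waits on starch cooking (finishes minute 110), so it starts at minute 110 and finishes at 110 + 15 = minute 125.

125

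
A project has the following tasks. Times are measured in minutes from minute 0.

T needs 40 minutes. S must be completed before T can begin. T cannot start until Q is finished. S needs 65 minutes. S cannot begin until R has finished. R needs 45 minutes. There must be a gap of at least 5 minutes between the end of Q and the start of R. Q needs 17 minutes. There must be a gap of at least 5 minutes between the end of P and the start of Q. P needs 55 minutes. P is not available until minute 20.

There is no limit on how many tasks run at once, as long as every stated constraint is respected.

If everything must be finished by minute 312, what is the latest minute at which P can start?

80

T must finish by minute 312; it takes 40 minutes, so it must start by 312 − 40 = minute 272.
Since T (must start by minute 272) depends on it, S must finish by minute 272. Backing off its 65-minute duration gives a latest start of minute 207.
R must finish before S (must start by minute 207). With a 45-minute duration, R must start by 207 − 45 = minute 162.
Q must finish in time for R (must start by minute 162, minus 5-minute gap → minute 157); T (must start by minute 272). The tightest is minute 157, so Q must start by 157 − 17 = minute 140.
P has to be done before Q (must start by minute 140, minus 5-minute gap → minute 135). That means finishing by minute 135, i.e. starting by 135 − 55 = minute 80.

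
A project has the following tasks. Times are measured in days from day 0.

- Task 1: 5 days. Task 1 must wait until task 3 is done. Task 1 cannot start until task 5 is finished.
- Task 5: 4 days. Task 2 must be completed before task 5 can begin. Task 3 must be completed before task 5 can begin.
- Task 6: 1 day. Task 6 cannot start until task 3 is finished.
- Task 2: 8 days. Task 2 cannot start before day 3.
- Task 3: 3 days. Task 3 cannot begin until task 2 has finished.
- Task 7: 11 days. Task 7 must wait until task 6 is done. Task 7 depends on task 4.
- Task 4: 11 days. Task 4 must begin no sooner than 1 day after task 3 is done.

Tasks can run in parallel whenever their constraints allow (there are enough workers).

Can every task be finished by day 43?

After its own release at day 3, task 2 can start at day 3 and finishes at day 11.
After task 2 (finishes day 11), task 3 can start at day 11 and finishes at day 14.
Task 6 waits on task 3 (finishes day 14), so it starts at day 14 and finishes at 14 + 1 = day 15.
For task 5: task 2 (finishes day 11); task 3 (finishes day 14). Taking the maximum gives a start of day 14, and it finishes at 14 + 4 = day 18.
Task 1 has to wait for task 3 (finishes day 14); task 5 (finishes day 18). The latest of these is day 18, so task 1 runs day 18 to 18 + 5 = day 23.
Task 4 waits on task 3 (finishes day 14, plus 1-day gap → day 15), so it starts at day 15 and finishes at 15 + 11 = day 26.
Task 7 cannot start until task 6 (finishes day 15); task 4 (finishes day 26). The controlling bound is day 26, so task 7 finishes at 26 + 11 = day 37.
Every task is finished by day 37, which is no later than the deadline of 43, so the schedule is feasible.

Yes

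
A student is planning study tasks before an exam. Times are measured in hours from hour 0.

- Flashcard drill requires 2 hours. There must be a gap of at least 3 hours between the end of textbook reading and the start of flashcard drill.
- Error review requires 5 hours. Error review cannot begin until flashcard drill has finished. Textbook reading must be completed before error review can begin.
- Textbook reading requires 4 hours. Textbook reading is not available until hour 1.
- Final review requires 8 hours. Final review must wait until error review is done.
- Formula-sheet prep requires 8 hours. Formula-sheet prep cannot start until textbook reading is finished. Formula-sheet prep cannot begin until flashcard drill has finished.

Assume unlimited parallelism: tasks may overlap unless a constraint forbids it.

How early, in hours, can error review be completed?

After its own release at hour 1, textbook reading can start at hour 1 and finishes at hour 5.
Flashcard drill waits on textbook reading (finishes hour 5, plus 3-hour gap → hour 8), so it starts at hour 8 and finishes at 8 + 2 = hour 10.
Error review needs all of flashcard drill (finishes hour 10); textbook reading (finishes hour 5). That puts its earliest start at hour 10; it finishes at 10 + 5 = hour 15.

15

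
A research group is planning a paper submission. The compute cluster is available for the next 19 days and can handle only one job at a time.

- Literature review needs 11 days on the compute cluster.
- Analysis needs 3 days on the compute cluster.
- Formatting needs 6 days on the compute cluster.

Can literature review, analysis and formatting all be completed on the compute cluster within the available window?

No

Running back to back, the jobs need 11 + 3 + 6 = 20 days on the compute cluster.
Since 20 > 19, they cannot all fit.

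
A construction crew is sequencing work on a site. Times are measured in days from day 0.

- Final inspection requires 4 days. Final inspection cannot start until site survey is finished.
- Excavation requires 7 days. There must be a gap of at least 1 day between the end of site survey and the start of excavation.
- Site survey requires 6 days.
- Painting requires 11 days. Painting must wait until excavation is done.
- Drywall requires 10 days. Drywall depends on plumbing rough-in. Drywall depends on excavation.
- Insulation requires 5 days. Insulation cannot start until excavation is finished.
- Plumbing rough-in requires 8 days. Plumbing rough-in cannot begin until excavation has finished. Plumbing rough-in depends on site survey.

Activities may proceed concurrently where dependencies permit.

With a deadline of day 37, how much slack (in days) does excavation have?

5

Site survey has no prerequisites, so it starts at day 0 and finishes at day 6.
Excavation cannot begin until site survey (finishes day 6, plus 1-day gap → day 7). It runs from day 7 to 7 + 7 = day 14.

Working backward from the deadline:
To finish by day 37, drywall (duration 10) must start no later than day 27.
Plumbing rough-in has to be done before drywall (must start by day 27). That means finishing by day 27, i.e. starting by 27 − 8 = day 19.
To finish by day 37, insulation (duration 5) must start no later than day 32.
Nothing follows painting; the deadline of day 37 is its only limit. It must start by 37 − 11 = day 26.
Excavation feeds plumbing rough-in (must start by day 19); insulation (must start by day 32); drywall (must start by day 27); painting (must start by day 26). Taking the minimum, excavation must finish by day 19 and start by 19 − 7 = day 12.
So excavation can start as early as day 7 and as late as day 12, giving 12 − 7 = 5 days of slack.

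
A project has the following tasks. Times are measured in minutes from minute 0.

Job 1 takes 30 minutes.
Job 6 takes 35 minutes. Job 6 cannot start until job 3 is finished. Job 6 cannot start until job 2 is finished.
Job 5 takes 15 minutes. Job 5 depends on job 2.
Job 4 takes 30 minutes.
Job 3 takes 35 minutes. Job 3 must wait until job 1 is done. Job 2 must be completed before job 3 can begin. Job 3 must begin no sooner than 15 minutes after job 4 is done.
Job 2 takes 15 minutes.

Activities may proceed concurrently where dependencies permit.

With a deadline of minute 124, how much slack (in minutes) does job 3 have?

Nothing blocks job 4, so it runs from minute 0 to minute 30.
Nothing blocks job 2, so it runs from minute 0 to minute 15.
Job 1 has no prerequisites, so it starts at minute 0 and finishes at minute 30.
For job 3: job 1 (finishes minute 30); job 2 (finishes minute 15); job 4 (finishes minute 30, plus 15-minute gap → minute 45). Taking the maximum gives a start of minute 45, and it finishes at 45 + 35 = minute 80.

Working backward from the deadline:
Job 6 must finish by minute 124; it takes 35 minutes, so it must start by 124 − 35 = minute 89.
Job 3 feeds into job 6 (must start by minute 89); so job 3 must finish by minute 89 and therefore start by minute 54.
So job 3 can start as early as minute 45 and as late as minute 54, giving 54 − 45 = 9 minutes of slack.

9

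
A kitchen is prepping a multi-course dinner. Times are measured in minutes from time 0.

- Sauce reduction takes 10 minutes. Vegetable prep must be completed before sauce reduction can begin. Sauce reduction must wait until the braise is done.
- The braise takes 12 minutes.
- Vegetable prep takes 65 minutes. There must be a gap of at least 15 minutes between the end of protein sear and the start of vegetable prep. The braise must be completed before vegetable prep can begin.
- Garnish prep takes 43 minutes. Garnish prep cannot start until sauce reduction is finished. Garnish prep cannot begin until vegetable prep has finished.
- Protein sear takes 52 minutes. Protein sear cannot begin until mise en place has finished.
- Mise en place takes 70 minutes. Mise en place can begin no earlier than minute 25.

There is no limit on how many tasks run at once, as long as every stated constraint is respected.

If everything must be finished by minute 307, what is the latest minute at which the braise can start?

Garnish prep has no dependents, so it just needs to finish by minute 307. Starting by 307 − 43 = minute 264 achieves that.
Sauce reduction must finish before garnish prep (must start by minute 264). With a 10-minute duration, sauce reduction must start by 264 − 10 = minute 254.
Vegetable prep feeds sauce reduction (must start by minute 254); garnish prep (must start by minute 264). Taking the minimum, vegetable prep must finish by minute 254 and start by 254 − 65 = minute 189.
The braise has several dependents: vegetable prep (must start by minute 189); sauce reduction (must start by minute 254). The earliest of those limits is minute 189, so the braise must start by 189 − 12 = minute 177.

177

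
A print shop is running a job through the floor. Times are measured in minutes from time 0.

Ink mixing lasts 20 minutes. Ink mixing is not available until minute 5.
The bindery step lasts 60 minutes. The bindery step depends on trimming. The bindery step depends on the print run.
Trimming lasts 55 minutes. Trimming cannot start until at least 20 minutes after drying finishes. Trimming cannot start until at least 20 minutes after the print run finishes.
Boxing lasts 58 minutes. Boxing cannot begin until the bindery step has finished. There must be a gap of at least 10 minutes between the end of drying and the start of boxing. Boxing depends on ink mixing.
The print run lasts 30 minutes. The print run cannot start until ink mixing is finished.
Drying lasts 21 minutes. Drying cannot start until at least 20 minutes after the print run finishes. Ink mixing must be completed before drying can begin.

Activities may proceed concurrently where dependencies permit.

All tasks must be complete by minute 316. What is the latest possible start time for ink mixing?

To finish by minute 316, boxing (duration 58) must start no later than minute 258.
The bindery step feeds into boxing (must start by minute 258); so the bindery step must finish by minute 258 and therefore start by minute 198.
Trimming has to be done before the bindery step (must start by minute 198). That means finishing by minute 198, i.e. starting by 198 − 55 = minute 143.
For drying: trimming (must start by minute 143, minus 20-minute gap → minute 123); boxing (must start by minute 258, minus 10-minute gap → minute 248). The most restrictive is minute 123; with a 21-minute duration, drying must start by minute 102.
The print run feeds drying (must start by minute 102, minus 20-minute gap → minute 82); trimming (must start by minute 143, minus 20-minute gap → minute 123); the bindery step (must start by minute 198). Taking the minimum, the print run must finish by minute 82 and start by 82 − 30 = minute 52.
Ink mixing must finish in time for the print run (must start by minute 52); drying (must start by minute 102); boxing (must start by minute 258). The tightest is minute 52, so ink mixing must start by 52 − 20 = minute 32.

32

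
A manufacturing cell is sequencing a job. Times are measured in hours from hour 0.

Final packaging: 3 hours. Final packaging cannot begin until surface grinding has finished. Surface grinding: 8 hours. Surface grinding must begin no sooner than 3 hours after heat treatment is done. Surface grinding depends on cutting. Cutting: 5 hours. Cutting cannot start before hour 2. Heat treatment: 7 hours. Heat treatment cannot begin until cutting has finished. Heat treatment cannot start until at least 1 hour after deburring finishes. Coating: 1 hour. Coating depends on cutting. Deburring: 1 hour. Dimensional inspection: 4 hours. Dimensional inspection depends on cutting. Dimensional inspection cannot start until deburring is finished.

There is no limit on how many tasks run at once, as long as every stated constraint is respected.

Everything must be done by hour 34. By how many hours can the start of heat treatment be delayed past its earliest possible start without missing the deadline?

6

Nothing blocks deburring, so it runs from hour 0 to hour 1.
Cutting waits on its own release at hour 2, so it starts at hour 2 and finishes at 2 + 5 = hour 7.
Heat treatment needs all of cutting (finishes hour 7); deburring (finishes hour 1, plus 1-hour gap → hour 2). That puts its earliest start at hour 7; it finishes at 7 + 7 = hour 14.

Working backward from the deadline:
Final packaging must finish by hour 34; it takes 3 hours, so it must start by 34 − 3 = hour 31.
Since final packaging (must start by hour 31) depends on it, surface grinding must finish by hour 31. Backing off its 8-hour duration gives a latest start of hour 23.
Heat treatment feeds into surface grinding (must start by hour 23, minus 3-hour gap → hour 20); so heat treatment must finish by hour 20 and therefore start by hour 13.
So heat treatment can start as early as hour 7 and as late as hour 13, giving 13 − 7 = 6 hours of slack.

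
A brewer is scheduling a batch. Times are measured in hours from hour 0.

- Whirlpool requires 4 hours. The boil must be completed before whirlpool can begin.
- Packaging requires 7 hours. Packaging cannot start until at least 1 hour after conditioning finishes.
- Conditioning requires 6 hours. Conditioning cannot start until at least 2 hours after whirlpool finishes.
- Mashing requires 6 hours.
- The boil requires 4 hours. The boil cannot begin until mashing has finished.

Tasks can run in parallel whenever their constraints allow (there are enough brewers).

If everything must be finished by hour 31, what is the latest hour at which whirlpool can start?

Nothing follows packaging; the deadline of hour 31 is its only limit. It must start by 31 − 7 = hour 24.
Conditioning feeds into packaging (must start by hour 24, minus 1-hour gap → hour 23); so conditioning must finish by hour 23 and therefore start by hour 17.
Since conditioning (must start by hour 17, minus 2-hour gap → hour 15) depends on it, whirlpool must finish by hour 15. Backing off its 4-hour duration gives a latest start of hour 11.

11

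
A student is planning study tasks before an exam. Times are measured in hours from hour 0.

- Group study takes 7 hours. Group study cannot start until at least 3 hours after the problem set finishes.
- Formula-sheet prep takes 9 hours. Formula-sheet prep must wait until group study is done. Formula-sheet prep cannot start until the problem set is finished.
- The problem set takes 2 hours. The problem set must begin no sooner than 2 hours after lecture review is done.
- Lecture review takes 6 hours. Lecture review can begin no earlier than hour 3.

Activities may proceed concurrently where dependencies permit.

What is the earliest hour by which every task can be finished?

32

Lecture review waits on its own release at hour 3, so it starts at hour 3 and finishes at 3 + 6 = hour 9.
After lecture review (finishes hour 9, plus 2-hour gap → hour 11), the problem set can start at hour 11 and finishes at hour 13.
Group study waits on the problem set (finishes hour 13, plus 3-hour gap → hour 16), so it starts at hour 16 and finishes at 16 + 7 = hour 23.
Formula-sheet prep needs all of group study (finishes hour 23); the problem set (finishes hour 13). That puts its earliest start at hour 23; it finishes at 23 + 9 = hour 32.
All tasks are finished once the last one completes. Finish times: Lecture review at 9, The problem set at 13, Group study at 23, Formula-sheet prep at 32. The latest is hour 32.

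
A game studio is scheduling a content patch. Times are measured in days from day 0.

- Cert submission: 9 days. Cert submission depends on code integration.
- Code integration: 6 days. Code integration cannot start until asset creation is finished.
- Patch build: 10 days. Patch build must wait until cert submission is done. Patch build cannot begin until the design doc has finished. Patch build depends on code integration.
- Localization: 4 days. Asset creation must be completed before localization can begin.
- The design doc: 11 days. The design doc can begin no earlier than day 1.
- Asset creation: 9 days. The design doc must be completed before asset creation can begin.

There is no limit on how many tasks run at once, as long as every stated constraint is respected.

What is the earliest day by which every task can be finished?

46

The design doc waits on its own release at day 1, so it starts at day 1 and finishes at 1 + 11 = day 12.
After the design doc (finishes day 12), asset creation can start at day 12 and finishes at day 21.
Localization cannot begin until asset creation (finishes day 21). It runs from day 21 to 21 + 4 = day 25.
Code integration cannot begin until asset creation (finishes day 21). It runs from day 21 to 21 + 6 = day 27.
Cert submission waits on code integration (finishes day 27), so it starts at day 27 and finishes at 27 + 9 = day 36.
Patch build cannot start until cert submission (finishes day 36); the design doc (finishes day 12); code integration (finishes day 27). The controlling bound is day 36, so patch build finishes at 36 + 10 = day 46.
All tasks are finished once the last one completes. Finish times: The design doc at 12, Asset creation at 21, Code integration at 27, Localization at 25, Cert submission at 36, Patch build at 46. The latest is day 46.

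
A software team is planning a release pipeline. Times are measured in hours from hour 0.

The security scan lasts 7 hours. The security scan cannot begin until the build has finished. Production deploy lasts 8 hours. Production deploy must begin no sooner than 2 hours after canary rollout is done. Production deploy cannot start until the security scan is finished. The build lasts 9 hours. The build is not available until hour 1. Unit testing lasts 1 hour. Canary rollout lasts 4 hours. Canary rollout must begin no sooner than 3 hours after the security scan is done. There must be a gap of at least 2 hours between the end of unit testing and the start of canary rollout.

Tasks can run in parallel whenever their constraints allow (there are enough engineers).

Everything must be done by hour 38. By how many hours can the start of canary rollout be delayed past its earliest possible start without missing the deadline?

4

Unit testing can start immediately at hour 0; it finishes at hour 1.
The build cannot begin until its own release at hour 1. It runs from hour 1 to 1 + 9 = hour 10.
After the build (finishes hour 10), the security scan can start at hour 10 and finishes at hour 17.
For canary rollout: the security scan (finishes hour 17, plus 3-hour gap → hour 20); unit testing (finishes hour 1, plus 2-hour gap → hour 3). Taking the maximum gives a start of hour 20, and it finishes at 20 + 4 = hour 24.

Working backward from the deadline:
Production deploy has no dependents, so it just needs to finish by hour 38. Starting by 38 − 8 = hour 30 achieves that.
Since production deploy (must start by hour 30, minus 2-hour gap → hour 28) depends on it, canary rollout must finish by hour 28. Backing off its 4-hour duration gives a latest start of hour 24.
So canary rollout can start as early as hour 20 and as late as hour 24, giving 24 − 20 = 4 hours of slack.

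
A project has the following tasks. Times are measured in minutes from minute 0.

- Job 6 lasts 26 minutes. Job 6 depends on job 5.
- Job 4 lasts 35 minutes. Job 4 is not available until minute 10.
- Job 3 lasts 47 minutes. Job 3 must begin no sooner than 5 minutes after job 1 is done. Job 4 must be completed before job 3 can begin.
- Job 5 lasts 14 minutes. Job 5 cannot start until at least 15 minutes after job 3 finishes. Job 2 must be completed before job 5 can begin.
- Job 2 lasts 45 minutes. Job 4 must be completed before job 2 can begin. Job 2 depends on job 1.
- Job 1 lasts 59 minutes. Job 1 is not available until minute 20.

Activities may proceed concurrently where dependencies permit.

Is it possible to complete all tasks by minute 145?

After its own release at minute 10, job 4 can start at minute 10 and finishes at minute 45.
Job 1 cannot begin until its own release at minute 20. It runs from minute 20 to 20 + 59 = minute 79.
Job 3 cannot start until job 1 (finishes minute 79, plus 5-minute gap → minute 84); job 4 (finishes minute 45). The controlling bound is minute 84, so job 3 finishes at 84 + 47 = minute 131.
Job 2 cannot start until job 4 (finishes minute 45); job 1 (finishes minute 79). The controlling bound is minute 79, so job 2 finishes at 79 + 45 = minute 124.
Job 5 has to wait for job 3 (finishes minute 131, plus 15-minute gap → minute 146); job 2 (finishes minute 124). The latest of these is minute 146, so job 5 runs minute 146 to 146 + 14 = minute 160.
Job 6 waits on job 5 (finishes minute 160), so it starts at minute 160 and finishes at 160 + 26 = minute 186.
The earliest everything can be done is minute 186, which is after the deadline of 145, so it is not possible.

No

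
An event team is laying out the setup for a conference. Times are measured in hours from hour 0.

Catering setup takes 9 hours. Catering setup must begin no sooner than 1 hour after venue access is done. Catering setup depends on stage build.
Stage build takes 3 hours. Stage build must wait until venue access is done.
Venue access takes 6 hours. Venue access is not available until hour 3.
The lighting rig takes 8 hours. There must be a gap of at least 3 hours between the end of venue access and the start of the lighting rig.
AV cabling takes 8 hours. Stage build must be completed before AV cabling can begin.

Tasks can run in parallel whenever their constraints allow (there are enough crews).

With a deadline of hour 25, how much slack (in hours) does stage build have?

Venue access cannot begin until its own release at hour 3. It runs from hour 3 to 3 + 6 = hour 9.
After venue access (finishes hour 9), stage build can start at hour 9 and finishes at hour 12.

Working backward from the deadline:
AV cabling must finish by hour 25; it takes 8 hours, so it must start by 25 − 8 = hour 17.
Catering setup has no dependents, so it just needs to finish by hour 25. Starting by 25 − 9 = hour 16 achieves that.
Stage build must finish in time for AV cabling (must start by hour 17); catering setup (must start by hour 16). The tightest is hour 16, so stage build must start by 16 − 3 = hour 13.
So stage build can start as early as hour 9 and as late as hour 13, giving 13 − 9 = 4 hours of slack.

4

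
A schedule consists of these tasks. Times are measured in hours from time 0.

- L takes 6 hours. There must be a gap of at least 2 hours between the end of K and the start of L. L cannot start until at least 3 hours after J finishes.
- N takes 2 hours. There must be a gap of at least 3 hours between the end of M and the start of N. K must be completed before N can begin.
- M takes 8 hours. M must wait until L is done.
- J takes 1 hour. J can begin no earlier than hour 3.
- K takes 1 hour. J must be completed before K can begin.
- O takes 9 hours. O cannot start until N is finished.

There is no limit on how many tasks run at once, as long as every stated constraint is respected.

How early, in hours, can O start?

26

J cannot begin until its own release at hour 3. It runs from hour 3 to 3 + 1 = hour 4.
K waits on J (finishes hour 4), so it starts at hour 4 and finishes at 4 + 1 = hour 5.
L cannot start until K (finishes hour 5, plus 2-hour gap → hour 7); J (finishes hour 4, plus 3-hour gap → hour 7). The controlling bound is hour 7, so L finishes at 7 + 6 = hour 13.
After L (finishes hour 13), M can start at hour 13 and finishes at hour 21.
N has to wait for M (finishes hour 21, plus 3-hour gap → hour 24); K (finishes hour 5). The latest of these is hour 24, so N runs hour 24 to 24 + 2 = hour 26.
O waits on N (finishes hour 26), so the earliest it can start is hour 26.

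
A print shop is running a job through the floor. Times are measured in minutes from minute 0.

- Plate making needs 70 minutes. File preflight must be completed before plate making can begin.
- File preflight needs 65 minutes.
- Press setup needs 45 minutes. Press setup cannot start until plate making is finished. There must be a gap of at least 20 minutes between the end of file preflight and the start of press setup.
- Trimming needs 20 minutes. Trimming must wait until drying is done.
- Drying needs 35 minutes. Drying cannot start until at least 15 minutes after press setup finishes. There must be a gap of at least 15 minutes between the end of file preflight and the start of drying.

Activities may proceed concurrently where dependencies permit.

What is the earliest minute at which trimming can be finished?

250

File preflight can start immediately at minute 0; it finishes at minute 65.
Plate making cannot begin until file preflight (finishes minute 65). It runs from minute 65 to 65 + 70 = minute 135.
For press setup: plate making (finishes minute 135); file preflight (finishes minute 65, plus 20-minute gap → minute 85). Taking the maximum gives a start of minute 135, and it finishes at 135 + 45 = minute 180.
Drying cannot start until press setup (finishes minute 180, plus 15-minute gap → minute 195); file preflight (finishes minute 65, plus 15-minute gap → minute 80). The controlling bound is minute 195, so drying finishes at 195 + 35 = minute 230.
Trimming waits on drying (finishes minute 230), so it starts at minute 230 and finishes at 230 + 20 = minute 250.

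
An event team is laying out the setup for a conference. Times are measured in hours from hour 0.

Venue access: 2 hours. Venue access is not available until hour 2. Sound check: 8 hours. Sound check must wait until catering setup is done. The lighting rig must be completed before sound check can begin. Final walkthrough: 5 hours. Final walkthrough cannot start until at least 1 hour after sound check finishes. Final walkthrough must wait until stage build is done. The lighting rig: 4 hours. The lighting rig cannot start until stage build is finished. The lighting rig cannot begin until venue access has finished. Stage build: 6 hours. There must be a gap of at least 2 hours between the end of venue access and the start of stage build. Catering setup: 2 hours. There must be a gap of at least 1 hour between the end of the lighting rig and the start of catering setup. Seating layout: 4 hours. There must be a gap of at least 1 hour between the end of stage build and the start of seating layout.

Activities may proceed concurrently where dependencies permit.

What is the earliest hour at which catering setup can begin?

After its own release at hour 2, venue access can start at hour 2 and finishes at hour 4.
Stage build waits on venue access (finishes hour 4, plus 2-hour gap → hour 6), so it starts at hour 6 and finishes at 6 + 6 = hour 12.
The lighting rig cannot start until stage build (finishes hour 12); venue access (finishes hour 4). The controlling bound is hour 12, so the lighting rig finishes at 12 + 4 = hour 16.
Catering setup waits on the lighting rig (finishes hour 16, plus 1-hour gap → hour 17), so the earliest it can start is hour 17.

17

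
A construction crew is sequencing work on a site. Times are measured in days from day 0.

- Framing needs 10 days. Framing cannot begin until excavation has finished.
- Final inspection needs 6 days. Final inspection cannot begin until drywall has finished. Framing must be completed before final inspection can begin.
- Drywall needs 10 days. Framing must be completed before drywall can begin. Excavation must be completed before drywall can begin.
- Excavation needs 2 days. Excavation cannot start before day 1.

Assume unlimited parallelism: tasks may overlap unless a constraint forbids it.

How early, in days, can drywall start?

Excavation cannot begin until its own release at day 1. It runs from day 1 to 1 + 2 = day 3.
After excavation (finishes day 3), framing can start at day 3 and finishes at day 13.
Drywall waits on framing (finishes day 13); excavation (finishes day 3). The latest of these is day 13, which is the earliest drywall can start.

13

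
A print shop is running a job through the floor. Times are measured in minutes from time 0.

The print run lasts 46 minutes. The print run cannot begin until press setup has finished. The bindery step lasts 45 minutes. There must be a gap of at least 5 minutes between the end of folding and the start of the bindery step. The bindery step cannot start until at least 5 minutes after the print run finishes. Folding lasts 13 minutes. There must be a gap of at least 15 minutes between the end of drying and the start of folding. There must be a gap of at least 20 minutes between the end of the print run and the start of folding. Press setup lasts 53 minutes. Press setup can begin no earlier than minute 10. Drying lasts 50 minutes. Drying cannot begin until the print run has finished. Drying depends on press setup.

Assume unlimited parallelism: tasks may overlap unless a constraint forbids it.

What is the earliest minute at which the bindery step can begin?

192

Press setup waits on its own release at minute 10, so it starts at minute 10 and finishes at 10 + 53 = minute 63.
After press setup (finishes minute 63), the print run can start at minute 63 and finishes at minute 109.
Drying cannot start until the print run (finishes minute 109); press setup (finishes minute 63). The controlling bound is minute 109, so drying finishes at 109 + 50 = minute 159.
Folding has to wait for drying (finishes minute 159, plus 15-minute gap → minute 174); the print run (finishes minute 109, plus 20-minute gap → minute 129). The latest of these is minute 174, so folding runs minute 174 to 174 + 13 = minute 187.
The bindery step waits on folding (finishes minute 187, plus 5-minute gap → minute 192); the print run (finishes minute 109, plus 5-minute gap → minute 114). The latest of these is minute 192, which is the earliest the bindery step can start.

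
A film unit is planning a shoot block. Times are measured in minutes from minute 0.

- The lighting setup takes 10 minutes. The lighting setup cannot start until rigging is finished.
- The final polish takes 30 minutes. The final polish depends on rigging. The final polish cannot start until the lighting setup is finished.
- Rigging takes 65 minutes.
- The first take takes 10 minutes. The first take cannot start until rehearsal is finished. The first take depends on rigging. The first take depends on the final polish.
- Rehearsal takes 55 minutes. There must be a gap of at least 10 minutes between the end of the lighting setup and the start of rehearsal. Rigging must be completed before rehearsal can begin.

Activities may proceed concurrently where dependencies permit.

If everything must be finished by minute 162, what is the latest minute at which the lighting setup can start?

77

The first take has no dependents, so it just needs to finish by minute 162. Starting by 162 − 10 = minute 152 achieves that.
Rehearsal must finish before the first take (must start by minute 152). With a 55-minute duration, rehearsal must start by 152 − 55 = minute 97.
The final polish has to be done before the first take (must start by minute 152). That means finishing by minute 152, i.e. starting by 152 − 30 = minute 122.
For the lighting setup: rehearsal (must start by minute 97, minus 10-minute gap → minute 87); the final polish (must start by minute 122). The most restrictive is minute 87; with a 10-minute duration, the lighting setup must start by minute 77.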